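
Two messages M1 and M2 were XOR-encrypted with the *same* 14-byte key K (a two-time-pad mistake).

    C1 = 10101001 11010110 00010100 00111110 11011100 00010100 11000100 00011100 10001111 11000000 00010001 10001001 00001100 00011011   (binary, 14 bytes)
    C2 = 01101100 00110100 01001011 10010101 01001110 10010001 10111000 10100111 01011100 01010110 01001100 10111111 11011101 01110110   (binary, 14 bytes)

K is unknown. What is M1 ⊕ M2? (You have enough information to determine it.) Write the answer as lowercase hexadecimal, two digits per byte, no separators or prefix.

C1 ⊕ C2 = (M1 ⊕ K) ⊕ (M2 ⊕ K) = M1 ⊕ M2 — the shared key cancels under XOR.
a9 ^ 6c = c5
d6 ^ 34 = e2
14 ^ 4b = 5f
3e ^ 95 = ab
dc ^ 4e = 92
14 ^ 91 = 85
c4 ^ b8 = 7c
1c ^ a7 = bb
8f ^ 5c = d3
c0 ^ 56 = 96
11 ^ 4c = 5d
89 ^ bf = 36
0c ^ dd = d1
1b ^ 76 = 6d

c5e25fab92857cbbd3965d36d16d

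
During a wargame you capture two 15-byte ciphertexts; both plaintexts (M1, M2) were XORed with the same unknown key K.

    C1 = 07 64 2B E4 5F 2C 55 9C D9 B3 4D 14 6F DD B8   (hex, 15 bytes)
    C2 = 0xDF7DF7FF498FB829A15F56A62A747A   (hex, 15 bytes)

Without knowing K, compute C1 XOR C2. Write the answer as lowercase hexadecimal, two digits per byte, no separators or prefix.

C1 ⊕ C2 = (M1 ⊕ K) ⊕ (M2 ⊕ K) = M1 ⊕ M2 — the shared key cancels under XOR.
byte 0:   7 ^ 223 = 216
byte 1: 100 ^ 125 =  25
byte 2:  43 ^ 247 = 220
byte 3: 228 ^ 255 =  27
byte 4:  95 ^  73 =  22
byte 5:  44 ^ 143 = 163
byte 6:  85 ^ 184 = 237
byte 7: 156 ^  41 = 181
byte 8: 217 ^ 161 = 120
byte 9: 179 ^  95 = 236
byte 10:  77 ^  86 =  27
byte 11:  20 ^ 166 = 178
byte 12: 111 ^  42 =  69
byte 13: 221 ^ 116 = 169
byte 14: 184 ^ 122 = 194

d819dc1b16a3edb578ec1bb245a9c2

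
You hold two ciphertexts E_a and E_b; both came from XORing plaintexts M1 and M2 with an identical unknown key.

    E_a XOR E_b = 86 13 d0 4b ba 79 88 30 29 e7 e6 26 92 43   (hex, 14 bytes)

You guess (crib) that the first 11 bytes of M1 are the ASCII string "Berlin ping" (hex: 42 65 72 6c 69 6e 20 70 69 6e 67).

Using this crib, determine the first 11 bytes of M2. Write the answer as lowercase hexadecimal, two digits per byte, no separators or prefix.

c476a227d317a840408981

Since E_a ⊕ E_b = M1 ⊕ M2, XORing with the guessed M1 bytes yields the corresponding M2 bytes: M2 = (E_a ⊕ E_b) ⊕ M1.
10000110 xor 01000010 = 11000100
00010011 xor 01100101 = 01110110
11010000 xor 01110010 = 10100010
01001011 xor 01101100 = 00100111
10111010 xor 01101001 = 11010011
01111001 xor 01101110 = 00010111
10001000 xor 00100000 = 10101000
00110000 xor 01110000 = 01000000
00101001 xor 01101001 = 01000000
11100111 xor 01101110 = 10001001
11100110 xor 01100111 = 10000001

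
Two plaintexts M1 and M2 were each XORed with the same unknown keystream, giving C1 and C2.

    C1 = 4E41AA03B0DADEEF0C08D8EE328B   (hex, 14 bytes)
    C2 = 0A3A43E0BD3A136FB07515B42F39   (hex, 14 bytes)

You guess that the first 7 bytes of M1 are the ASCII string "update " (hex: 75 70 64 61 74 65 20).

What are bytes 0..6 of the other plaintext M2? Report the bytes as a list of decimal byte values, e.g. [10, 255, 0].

First, C1 ⊕ C2 = (M1 ⊕ K) ⊕ (M2 ⊕ K) = M1 ⊕ M2, so the key drops out. Then M2 = (M1 ⊕ M2) ⊕ M1 over the first 7 bytes.
byte 0: (4e ^ 0a) ^ 75 = 44 ^ 75 = 31
byte 1: (41 ^ 3a) ^ 70 = 7b ^ 70 = 0b
byte 2: (aa ^ 43) ^ 64 = e9 ^ 64 = 8d
byte 3: (03 ^ e0) ^ 61 = e3 ^ 61 = 82
byte 4: (b0 ^ bd) ^ 74 = 0d ^ 74 = 79
byte 5: (da ^ 3a) ^ 65 = e0 ^ 65 = 85
byte 6: (de ^ 13) ^ 20 = cd ^ 20 = ed

[49, 11, 141, 130, 121, 133, 237]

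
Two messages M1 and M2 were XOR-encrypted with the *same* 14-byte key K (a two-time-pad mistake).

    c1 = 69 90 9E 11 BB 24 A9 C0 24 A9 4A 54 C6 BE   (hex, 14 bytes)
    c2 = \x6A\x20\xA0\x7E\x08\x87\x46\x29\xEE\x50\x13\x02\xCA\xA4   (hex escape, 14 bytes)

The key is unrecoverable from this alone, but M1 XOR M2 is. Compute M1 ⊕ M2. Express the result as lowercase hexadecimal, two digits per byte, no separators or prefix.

03b03e6fb3a3efe9caf959560c1a

c1 ⊕ c2 = (M1 ⊕ K) ⊕ (M2 ⊕ K) = M1 ⊕ M2 — the shared key cancels under XOR.
byte 0: 01101001 ^ 01101010 = 00000011
byte 1: 10010000 ^ 00100000 = 10110000
byte 2: 10011110 ^ 10100000 = 00111110
byte 3: 00010001 ^ 01111110 = 01101111
byte 4: 10111011 ^ 00001000 = 10110011
byte 5: 00100100 ^ 10000111 = 10100011
byte 6: 10101001 ^ 01000110 = 11101111
byte 7: 11000000 ^ 00101001 = 11101001
byte 8: 00100100 ^ 11101110 = 11001010
byte 9: 10101001 ^ 01010000 = 11111001
byte 10: 01001010 ^ 00010011 = 01011001
byte 11: 01010100 ^ 00000010 = 01010110
byte 12: 11000110 ^ 11001010 = 00001100
byte 13: 10111110 ^ 10100100 = 00011010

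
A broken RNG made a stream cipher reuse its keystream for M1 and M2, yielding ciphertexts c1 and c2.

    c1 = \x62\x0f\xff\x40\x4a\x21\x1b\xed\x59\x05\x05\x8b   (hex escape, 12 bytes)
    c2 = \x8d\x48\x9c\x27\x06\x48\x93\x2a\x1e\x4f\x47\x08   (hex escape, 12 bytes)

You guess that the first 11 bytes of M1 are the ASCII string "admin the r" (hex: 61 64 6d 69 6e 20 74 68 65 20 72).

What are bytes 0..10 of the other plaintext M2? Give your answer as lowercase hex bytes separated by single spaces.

8e 23 0e 0e 22 49 fc af 22 6a 30

First, c1 ⊕ c2 = (M1 ⊕ K) ⊕ (M2 ⊕ K) = M1 ⊕ M2, so the key drops out. Then M2 = (M1 ⊕ M2) ⊕ M1 over the first 11 bytes.
byte 0: (62 ⊕ 8d) ⊕ 61 = ef ⊕ 61 = 8e
byte 1: (0f ⊕ 48) ⊕ 64 = 47 ⊕ 64 = 23
byte 2: (ff ⊕ 9c) ⊕ 6d = 63 ⊕ 6d = 0e
byte 3: (40 ⊕ 27) ⊕ 69 = 67 ⊕ 69 = 0e
byte 4: (4a ⊕ 06) ⊕ 6e = 4c ⊕ 6e = 22
byte 5: (21 ⊕ 48) ⊕ 20 = 69 ⊕ 20 = 49
byte 6: (1b ⊕ 93) ⊕ 74 = 88 ⊕ 74 = fc
byte 7: (ed ⊕ 2a) ⊕ 68 = c7 ⊕ 68 = af
byte 8: (59 ⊕ 1e) ⊕ 65 = 47 ⊕ 65 = 22
byte 9: (05 ⊕ 4f) ⊕ 20 = 4a ⊕ 20 = 6a
byte 10: (05 ⊕ 47) ⊕ 72 = 42 ⊕ 72 = 30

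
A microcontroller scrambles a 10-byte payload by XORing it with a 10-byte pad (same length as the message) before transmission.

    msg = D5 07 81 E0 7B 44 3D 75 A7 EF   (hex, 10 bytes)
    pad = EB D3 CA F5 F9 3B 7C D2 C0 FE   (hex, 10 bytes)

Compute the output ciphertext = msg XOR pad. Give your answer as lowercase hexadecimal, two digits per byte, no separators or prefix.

3ed44b15827f41a76711

11010101 xor 11101011 = 00111110
00000111 xor 11010011 = 11010100
10000001 xor 11001010 = 01001011
11100000 xor 11110101 = 00010101
01111011 xor 11111001 = 10000010
01000100 xor 00111011 = 01111111
00111101 xor 01111100 = 01000001
01110101 xor 11010010 = 10100111
10100111 xor 11000000 = 01100111
11101111 xor 11111110 = 00010001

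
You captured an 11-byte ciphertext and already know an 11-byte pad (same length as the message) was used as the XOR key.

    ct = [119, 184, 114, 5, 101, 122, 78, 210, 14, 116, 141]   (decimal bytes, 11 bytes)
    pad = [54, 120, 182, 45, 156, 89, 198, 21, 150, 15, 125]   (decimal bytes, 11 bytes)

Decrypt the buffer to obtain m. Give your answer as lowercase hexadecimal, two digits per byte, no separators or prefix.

41c0c428f92388c7987bf0

XOR is its own inverse, so applying the key byte-wise gives the result directly.
01110111 ⊕ 00110110 = 01000001
10111000 ⊕ 01111000 = 11000000
01110010 ⊕ 10110110 = 11000100
00000101 ⊕ 00101101 = 00101000
01100101 ⊕ 10011100 = 11111001
01111010 ⊕ 01011001 = 00100011
01001110 ⊕ 11000110 = 10001000
11010010 ⊕ 00010101 = 11000111
00001110 ⊕ 10010110 = 10011000
01110100 ⊕ 00001111 = 01111011
10001101 ⊕ 01111101 = 11110000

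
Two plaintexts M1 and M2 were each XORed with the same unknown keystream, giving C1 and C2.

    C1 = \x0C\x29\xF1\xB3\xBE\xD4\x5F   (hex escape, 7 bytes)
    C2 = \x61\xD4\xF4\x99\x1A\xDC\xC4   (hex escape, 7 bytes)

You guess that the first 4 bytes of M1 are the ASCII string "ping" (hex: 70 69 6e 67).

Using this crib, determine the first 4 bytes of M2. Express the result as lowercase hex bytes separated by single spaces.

First, C1 ⊕ C2 = (M1 ⊕ K) ⊕ (M2 ⊕ K) = M1 ⊕ M2, so the key drops out. Then M2 = (M1 ⊕ M2) ⊕ M1 over the first 4 bytes.
byte 0: (0c XOR 61) XOR 70 = 6d XOR 70 = 1d
byte 1: (29 XOR d4) XOR 69 = fd XOR 69 = 94
byte 2: (f1 XOR f4) XOR 6e = 05 XOR 6e = 6b
byte 3: (b3 XOR 99) XOR 67 = 2a XOR 67 = 4d

1d 94 6b 4d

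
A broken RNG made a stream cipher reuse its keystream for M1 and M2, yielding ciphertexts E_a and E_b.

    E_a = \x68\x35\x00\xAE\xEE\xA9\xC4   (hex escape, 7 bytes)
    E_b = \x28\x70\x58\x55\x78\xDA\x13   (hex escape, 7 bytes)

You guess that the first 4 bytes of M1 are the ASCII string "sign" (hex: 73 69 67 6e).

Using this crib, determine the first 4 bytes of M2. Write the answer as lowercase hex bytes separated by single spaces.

First, E_a ⊕ E_b = (M1 ⊕ K) ⊕ (M2 ⊕ K) = M1 ⊕ M2, so the key drops out. Then M2 = (M1 ⊕ M2) ⊕ M1 over the first 4 bytes.
byte 0: (68 ⊕ 28) ⊕ 73 = 40 ⊕ 73 = 33
byte 1: (35 ⊕ 70) ⊕ 69 = 45 ⊕ 69 = 2c
byte 2: (00 ⊕ 58) ⊕ 67 = 58 ⊕ 67 = 3f
byte 3: (ae ⊕ 55) ⊕ 6e = fb ⊕ 6e = 95

33 2c 3f 95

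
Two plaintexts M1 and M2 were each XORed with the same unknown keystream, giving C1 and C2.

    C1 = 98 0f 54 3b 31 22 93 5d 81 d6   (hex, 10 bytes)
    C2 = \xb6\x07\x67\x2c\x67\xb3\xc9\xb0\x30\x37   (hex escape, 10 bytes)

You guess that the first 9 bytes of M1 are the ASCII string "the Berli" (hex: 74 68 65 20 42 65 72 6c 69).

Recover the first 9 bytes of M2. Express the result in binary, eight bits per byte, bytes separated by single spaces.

01011010 01100000 01010110 00110111 00010100 11110100 00101000 10000001 11011000

First, C1 ⊕ C2 = (M1 ⊕ K) ⊕ (M2 ⊕ K) = M1 ⊕ M2, so the key drops out. Then M2 = (M1 ⊕ M2) ⊕ M1 over the first 9 bytes.
byte 0: (98 ⊕ b6) ⊕ 74 = 2e ⊕ 74 = 5a
byte 1: (0f ⊕ 07) ⊕ 68 = 08 ⊕ 68 = 60
byte 2: (54 ⊕ 67) ⊕ 65 = 33 ⊕ 65 = 56
byte 3: (3b ⊕ 2c) ⊕ 20 = 17 ⊕ 20 = 37
byte 4: (31 ⊕ 67) ⊕ 42 = 56 ⊕ 42 = 14
byte 5: (22 ⊕ b3) ⊕ 65 = 91 ⊕ 65 = f4
byte 6: (93 ⊕ c9) ⊕ 72 = 5a ⊕ 72 = 28
byte 7: (5d ⊕ b0) ⊕ 6c = ed ⊕ 6c = 81
byte 8: (81 ⊕ 30) ⊕ 69 = b1 ⊕ 69 = d8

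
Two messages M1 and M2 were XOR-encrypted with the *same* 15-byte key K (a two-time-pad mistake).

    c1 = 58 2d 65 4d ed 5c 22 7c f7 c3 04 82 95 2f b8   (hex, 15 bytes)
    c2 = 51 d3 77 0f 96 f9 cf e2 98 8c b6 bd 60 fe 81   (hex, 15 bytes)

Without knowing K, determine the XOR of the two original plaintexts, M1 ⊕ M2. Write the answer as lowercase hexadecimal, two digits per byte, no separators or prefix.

c1 ⊕ c2 = (M1 ⊕ K) ⊕ (M2 ⊕ K) = M1 ⊕ M2 — the shared key cancels under XOR.
 88 xor  81 =   9
 45 xor 211 = 254
101 xor 119 =  18
 77 xor  15 =  66
237 xor 150 = 123
 92 xor 249 = 165
 34 xor 207 = 237
124 xor 226 = 158
247 xor 152 = 111
195 xor 140 =  79
  4 xor 182 = 178
130 xor 189 =  63
149 xor  96 = 245
 47 xor 254 = 209
184 xor 129 =  57

09fe12427ba5ed9e6f4fb23ff5d139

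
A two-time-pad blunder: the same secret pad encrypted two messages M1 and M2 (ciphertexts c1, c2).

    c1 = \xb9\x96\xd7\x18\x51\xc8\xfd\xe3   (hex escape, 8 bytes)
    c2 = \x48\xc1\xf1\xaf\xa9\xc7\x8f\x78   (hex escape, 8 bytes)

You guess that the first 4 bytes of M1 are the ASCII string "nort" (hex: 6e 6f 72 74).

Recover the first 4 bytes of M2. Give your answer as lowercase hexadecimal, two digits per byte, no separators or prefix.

9f3854c3

First, c1 ⊕ c2 = (M1 ⊕ K) ⊕ (M2 ⊕ K) = M1 ⊕ M2, so the key drops out. Then M2 = (M1 ⊕ M2) ⊕ M1 over the first 4 bytes.
byte 0: (b9 xor 48) xor 6e = f1 xor 6e = 9f
byte 1: (96 xor c1) xor 6f = 57 xor 6f = 38
byte 2: (d7 xor f1) xor 72 = 26 xor 72 = 54
byte 3: (18 xor af) xor 74 = b7 xor 74 = c3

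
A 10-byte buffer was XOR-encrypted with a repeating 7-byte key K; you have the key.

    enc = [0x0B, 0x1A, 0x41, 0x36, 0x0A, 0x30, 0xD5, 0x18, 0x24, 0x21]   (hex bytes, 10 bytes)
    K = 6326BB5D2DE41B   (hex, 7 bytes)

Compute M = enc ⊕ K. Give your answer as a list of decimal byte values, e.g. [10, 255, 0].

The 7-byte key repeats, so the effective keystream is 63 26 bb 5d 2d e4 1b 63 26 bb.
byte 0: 0b xor 63 = 68
byte 1: 1a xor 26 = 3c
byte 2: 41 xor bb = fa
byte 3: 36 xor 5d = 6b
byte 4: 0a xor 2d = 27
byte 5: 30 xor e4 = d4
byte 6: d5 xor 1b = ce
byte 7: 18 xor 63 = 7b
byte 8: 24 xor 26 = 02
byte 9: 21 xor bb = 9a

[104, 60, 250, 107, 39, 212, 206, 123, 2, 154]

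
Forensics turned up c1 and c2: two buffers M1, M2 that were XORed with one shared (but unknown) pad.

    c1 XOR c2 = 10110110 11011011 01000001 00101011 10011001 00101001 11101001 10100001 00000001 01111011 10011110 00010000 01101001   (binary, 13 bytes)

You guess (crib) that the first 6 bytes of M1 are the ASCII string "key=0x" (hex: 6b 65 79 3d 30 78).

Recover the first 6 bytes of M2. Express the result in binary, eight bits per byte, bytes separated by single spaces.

Since c1 ⊕ c2 = M1 ⊕ M2, XORing with the guessed M1 bytes yields the corresponding M2 bytes: M2 = (c1 ⊕ c2) ⊕ M1.
byte 0: b6 xor 6b = dd
byte 1: db xor 65 = be
byte 2: 41 xor 79 = 38
byte 3: 2b xor 3d = 16
byte 4: 99 xor 30 = a9
byte 5: 29 xor 78 = 51

11011101 10111110 00111000 00010110 10101001 01010001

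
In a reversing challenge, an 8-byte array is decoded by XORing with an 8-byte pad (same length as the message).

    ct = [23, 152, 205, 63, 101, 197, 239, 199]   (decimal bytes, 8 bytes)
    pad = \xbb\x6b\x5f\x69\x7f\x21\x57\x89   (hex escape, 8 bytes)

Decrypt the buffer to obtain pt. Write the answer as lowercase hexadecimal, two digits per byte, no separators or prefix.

acf392561ae4b84e

XOR is its own inverse, so applying the key byte-wise gives the result directly.
byte 0: 17 ⊕ bb = ac
byte 1: 98 ⊕ 6b = f3
byte 2: cd ⊕ 5f = 92
byte 3: 3f ⊕ 69 = 56
byte 4: 65 ⊕ 7f = 1a
byte 5: c5 ⊕ 21 = e4
byte 6: ef ⊕ 57 = b8
byte 7: c7 ⊕ 89 = 4e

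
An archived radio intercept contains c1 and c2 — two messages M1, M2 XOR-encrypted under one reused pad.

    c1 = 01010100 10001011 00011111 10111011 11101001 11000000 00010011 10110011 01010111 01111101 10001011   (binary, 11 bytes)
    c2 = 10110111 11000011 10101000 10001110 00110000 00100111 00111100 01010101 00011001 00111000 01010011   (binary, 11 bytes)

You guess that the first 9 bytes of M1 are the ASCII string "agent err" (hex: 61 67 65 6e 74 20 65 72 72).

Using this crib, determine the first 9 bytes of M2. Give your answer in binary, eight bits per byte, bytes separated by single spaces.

First, c1 ⊕ c2 = (M1 ⊕ K) ⊕ (M2 ⊕ K) = M1 ⊕ M2, so the key drops out. Then M2 = (M1 ⊕ M2) ⊕ M1 over the first 9 bytes.
byte 0: (54 XOR b7) XOR 61 = e3 XOR 61 = 82
byte 1: (8b XOR c3) XOR 67 = 48 XOR 67 = 2f
byte 2: (1f XOR a8) XOR 65 = b7 XOR 65 = d2
byte 3: (bb XOR 8e) XOR 6e = 35 XOR 6e = 5b
byte 4: (e9 XOR 30) XOR 74 = d9 XOR 74 = ad
byte 5: (c0 XOR 27) XOR 20 = e7 XOR 20 = c7
byte 6: (13 XOR 3c) XOR 65 = 2f XOR 65 = 4a
byte 7: (b3 XOR 55) XOR 72 = e6 XOR 72 = 94
byte 8: (57 XOR 19) XOR 72 = 4e XOR 72 = 3c

10000010 00101111 11010010 01011011 10101101 11000111 01001010 10010100 00111100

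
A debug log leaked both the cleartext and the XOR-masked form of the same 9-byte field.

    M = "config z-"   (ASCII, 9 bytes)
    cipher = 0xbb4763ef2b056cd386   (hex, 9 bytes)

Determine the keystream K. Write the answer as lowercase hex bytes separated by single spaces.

d8 28 0d 89 42 62 4c a9 ab

Since cipher = M ⊕ K, XORing both sides with M gives K = M ⊕ cipher.
63 ⊕ bb = d8
6f ⊕ 47 = 28
6e ⊕ 63 = 0d
66 ⊕ ef = 89
69 ⊕ 2b = 42
67 ⊕ 05 = 62
20 ⊕ 6c = 4c
7a ⊕ d3 = a9
2d ⊕ 86 = ab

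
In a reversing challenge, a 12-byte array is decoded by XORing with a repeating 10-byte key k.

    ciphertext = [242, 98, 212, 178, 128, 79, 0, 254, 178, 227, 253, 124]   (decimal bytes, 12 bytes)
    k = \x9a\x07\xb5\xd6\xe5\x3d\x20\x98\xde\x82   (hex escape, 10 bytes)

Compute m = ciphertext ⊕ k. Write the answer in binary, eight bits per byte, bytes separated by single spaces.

01101000 01100101 01100001 01100100 01100101 01110010 00100000 01100110 01101100 01100001 01100111 01111011

The 10-byte key repeats, so the effective keystream is 9a 07 b5 d6 e5 3d 20 98 de 82 9a 07.
byte 0: f2 ^ 9a = 68
byte 1: 62 ^ 07 = 65
byte 2: d4 ^ b5 = 61
byte 3: b2 ^ d6 = 64
byte 4: 80 ^ e5 = 65
byte 5: 4f ^ 3d = 72
byte 6: 00 ^ 20 = 20
byte 7: fe ^ 98 = 66
byte 8: b2 ^ de = 6c
byte 9: e3 ^ 82 = 61
byte 10: fd ^ 9a = 67
byte 11: 7c ^ 07 = 7b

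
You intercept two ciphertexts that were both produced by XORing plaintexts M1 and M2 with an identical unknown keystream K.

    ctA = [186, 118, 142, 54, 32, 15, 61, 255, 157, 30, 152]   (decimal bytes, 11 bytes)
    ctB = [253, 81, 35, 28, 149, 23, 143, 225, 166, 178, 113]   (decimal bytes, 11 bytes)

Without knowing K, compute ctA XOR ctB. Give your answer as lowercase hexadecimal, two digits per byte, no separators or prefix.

ctA ⊕ ctB = (M1 ⊕ K) ⊕ (M2 ⊕ K) = M1 ⊕ M2 — the shared key cancels under XOR.
ba ^ fd = 47
76 ^ 51 = 27
8e ^ 23 = ad
36 ^ 1c = 2a
20 ^ 95 = b5
0f ^ 17 = 18
3d ^ 8f = b2
ff ^ e1 = 1e
9d ^ a6 = 3b
1e ^ b2 = ac
98 ^ 71 = e9

4727ad2ab518b21e3bace9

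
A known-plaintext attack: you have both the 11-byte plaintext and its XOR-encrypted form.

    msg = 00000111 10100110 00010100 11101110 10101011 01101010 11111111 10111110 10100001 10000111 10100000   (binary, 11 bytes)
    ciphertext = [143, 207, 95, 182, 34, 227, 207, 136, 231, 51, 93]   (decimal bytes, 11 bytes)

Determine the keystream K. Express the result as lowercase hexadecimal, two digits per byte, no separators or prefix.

Since ciphertext = msg ⊕ K, XORing both sides with msg gives K = msg ⊕ ciphertext.
00000111 xor 10001111 = 10001000
10100110 xor 11001111 = 01101001
00010100 xor 01011111 = 01001011
11101110 xor 10110110 = 01011000
10101011 xor 00100010 = 10001001
01101010 xor 11100011 = 10001001
11111111 xor 11001111 = 00110000
10111110 xor 10001000 = 00110110
10100001 xor 11100111 = 01000110
10000111 xor 00110011 = 10110100
10100000 xor 01011101 = 11111101

88694b588989303646b4fd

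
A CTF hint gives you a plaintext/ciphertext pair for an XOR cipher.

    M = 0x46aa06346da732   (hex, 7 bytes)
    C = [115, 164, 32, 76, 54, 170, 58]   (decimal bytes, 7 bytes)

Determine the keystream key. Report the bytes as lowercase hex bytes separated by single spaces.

Since C = M ⊕ key, XORing both sides with M gives key = M ⊕ C.
byte 0:  70 xor 115 =  53
byte 1: 170 xor 164 =  14
byte 2:   6 xor  32 =  38
byte 3:  52 xor  76 = 120
byte 4: 109 xor  54 =  91
byte 5: 167 xor 170 =  13
byte 6:  50 xor  58 =   8

35 0e 26 78 5b 0d 08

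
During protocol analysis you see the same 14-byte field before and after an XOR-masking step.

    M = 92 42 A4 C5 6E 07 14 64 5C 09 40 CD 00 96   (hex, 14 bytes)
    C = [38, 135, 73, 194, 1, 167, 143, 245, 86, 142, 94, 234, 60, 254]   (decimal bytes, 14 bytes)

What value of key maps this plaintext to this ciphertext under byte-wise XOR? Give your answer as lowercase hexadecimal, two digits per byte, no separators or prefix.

Since C = M ⊕ key, XORing both sides with M gives key = M ⊕ C.
10010010 ⊕ 00100110 = 10110100
01000010 ⊕ 10000111 = 11000101
10100100 ⊕ 01001001 = 11101101
11000101 ⊕ 11000010 = 00000111
01101110 ⊕ 00000001 = 01101111
00000111 ⊕ 10100111 = 10100000
00010100 ⊕ 10001111 = 10011011
01100100 ⊕ 11110101 = 10010001
01011100 ⊕ 01010110 = 00001010
00001001 ⊕ 10001110 = 10000111
01000000 ⊕ 01011110 = 00011110
11001101 ⊕ 11101010 = 00100111
00000000 ⊕ 00111100 = 00111100
10010110 ⊕ 11111110 = 01101000

b4c5ed076fa09b910a871e273c68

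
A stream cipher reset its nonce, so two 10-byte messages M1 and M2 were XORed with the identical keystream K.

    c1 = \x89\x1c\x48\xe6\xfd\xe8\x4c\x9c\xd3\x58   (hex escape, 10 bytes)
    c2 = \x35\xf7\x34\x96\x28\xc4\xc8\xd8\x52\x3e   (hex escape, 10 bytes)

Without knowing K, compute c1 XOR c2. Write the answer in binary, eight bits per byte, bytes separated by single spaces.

10111100 11101011 01111100 01110000 11010101 00101100 10000100 01000100 10000001 01100110

c1 ⊕ c2 = (M1 ⊕ K) ⊕ (M2 ⊕ K) = M1 ⊕ M2 — the shared key cancels under XOR.
byte 0: 89 XOR 35 = bc
byte 1: 1c XOR f7 = eb
byte 2: 48 XOR 34 = 7c
byte 3: e6 XOR 96 = 70
byte 4: fd XOR 28 = d5
byte 5: e8 XOR c4 = 2c
byte 6: 4c XOR c8 = 84
byte 7: 9c XOR d8 = 44
byte 8: d3 XOR 52 = 81
byte 9: 58 XOR 3e = 66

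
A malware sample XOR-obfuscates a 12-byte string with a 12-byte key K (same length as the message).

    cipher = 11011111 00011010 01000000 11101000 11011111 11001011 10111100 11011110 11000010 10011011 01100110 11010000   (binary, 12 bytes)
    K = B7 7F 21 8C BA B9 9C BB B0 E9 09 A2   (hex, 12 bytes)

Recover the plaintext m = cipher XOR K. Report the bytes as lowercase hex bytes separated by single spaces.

68 65 61 64 65 72 20 65 72 72 6f 72

df ^ b7 = 68
1a ^ 7f = 65
40 ^ 21 = 61
e8 ^ 8c = 64
df ^ ba = 65
cb ^ b9 = 72
bc ^ 9c = 20
de ^ bb = 65
c2 ^ b0 = 72
9b ^ e9 = 72
66 ^ 09 = 6f
d0 ^ a2 = 72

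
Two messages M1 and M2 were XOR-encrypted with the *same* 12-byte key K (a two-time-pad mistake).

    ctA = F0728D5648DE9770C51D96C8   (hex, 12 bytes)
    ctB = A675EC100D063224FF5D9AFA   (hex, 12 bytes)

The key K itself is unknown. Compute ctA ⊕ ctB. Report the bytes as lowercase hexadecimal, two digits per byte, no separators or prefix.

ctA ⊕ ctB = (M1 ⊕ K) ⊕ (M2 ⊕ K) = M1 ⊕ M2 — the shared key cancels under XOR.
11110000 ⊕ 10100110 = 01010110
01110010 ⊕ 01110101 = 00000111
10001101 ⊕ 11101100 = 01100001
01010110 ⊕ 00010000 = 01000110
01001000 ⊕ 00001101 = 01000101
11011110 ⊕ 00000110 = 11011000
10010111 ⊕ 00110010 = 10100101
01110000 ⊕ 00100100 = 01010100
11000101 ⊕ 11111111 = 00111010
00011101 ⊕ 01011101 = 01000000
10010110 ⊕ 10011010 = 00001100
11001000 ⊕ 11111010 = 00110010

5607614645d8a5543a400c32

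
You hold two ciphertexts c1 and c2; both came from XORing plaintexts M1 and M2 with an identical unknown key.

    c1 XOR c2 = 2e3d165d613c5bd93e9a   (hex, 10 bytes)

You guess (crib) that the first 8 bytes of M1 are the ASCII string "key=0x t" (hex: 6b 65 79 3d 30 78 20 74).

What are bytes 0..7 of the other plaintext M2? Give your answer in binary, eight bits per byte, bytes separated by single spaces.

Since c1 ⊕ c2 = M1 ⊕ M2, XORing with the guessed M1 bytes yields the corresponding M2 bytes: M2 = (c1 ⊕ c2) ⊕ M1.
2e XOR 6b = 45
3d XOR 65 = 58
16 XOR 79 = 6f
5d XOR 3d = 60
61 XOR 30 = 51
3c XOR 78 = 44
5b XOR 20 = 7b
d9 XOR 74 = ad

01000101 01011000 01101111 01100000 01010001 01000100 01111011 10101101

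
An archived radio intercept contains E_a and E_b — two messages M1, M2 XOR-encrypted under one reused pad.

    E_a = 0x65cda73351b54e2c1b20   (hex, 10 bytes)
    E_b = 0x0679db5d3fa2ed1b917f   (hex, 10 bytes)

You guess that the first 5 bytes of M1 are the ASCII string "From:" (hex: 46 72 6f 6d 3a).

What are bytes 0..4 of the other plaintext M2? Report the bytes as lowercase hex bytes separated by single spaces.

First, E_a ⊕ E_b = (M1 ⊕ K) ⊕ (M2 ⊕ K) = M1 ⊕ M2, so the key drops out. Then M2 = (M1 ⊕ M2) ⊕ M1 over the first 5 bytes.
byte 0: (65 ^ 06) ^ 46 = 63 ^ 46 = 25
byte 1: (cd ^ 79) ^ 72 = b4 ^ 72 = c6
byte 2: (a7 ^ db) ^ 6f = 7c ^ 6f = 13
byte 3: (33 ^ 5d) ^ 6d = 6e ^ 6d = 03
byte 4: (51 ^ 3f) ^ 3a = 6e ^ 3a = 54

25 c6 13 03 54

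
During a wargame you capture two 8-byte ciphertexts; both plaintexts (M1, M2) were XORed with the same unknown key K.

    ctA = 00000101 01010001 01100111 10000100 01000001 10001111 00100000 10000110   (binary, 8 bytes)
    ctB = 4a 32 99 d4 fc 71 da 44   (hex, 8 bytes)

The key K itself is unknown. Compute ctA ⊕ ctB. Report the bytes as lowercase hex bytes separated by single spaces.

4f 63 fe 50 bd fe fa c2

ctA ⊕ ctB = (M1 ⊕ K) ⊕ (M2 ⊕ K) = M1 ⊕ M2 — the shared key cancels under XOR.
05 ^ 4a = 4f
51 ^ 32 = 63
67 ^ 99 = fe
84 ^ d4 = 50
41 ^ fc = bd
8f ^ 71 = fe
20 ^ da = fa
86 ^ 44 = c2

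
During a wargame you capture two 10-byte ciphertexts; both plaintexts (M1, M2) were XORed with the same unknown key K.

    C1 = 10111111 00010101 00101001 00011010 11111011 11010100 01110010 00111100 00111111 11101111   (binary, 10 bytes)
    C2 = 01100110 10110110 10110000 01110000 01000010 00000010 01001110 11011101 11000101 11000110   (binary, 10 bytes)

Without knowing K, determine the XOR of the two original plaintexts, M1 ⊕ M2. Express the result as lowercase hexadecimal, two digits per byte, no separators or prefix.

d9a3996ab9d63ce1fa29

C1 ⊕ C2 = (M1 ⊕ K) ⊕ (M2 ⊕ K) = M1 ⊕ M2 — the shared key cancels under XOR.
bf XOR 66 = d9
15 XOR b6 = a3
29 XOR b0 = 99
1a XOR 70 = 6a
fb XOR 42 = b9
d4 XOR 02 = d6
72 XOR 4e = 3c
3c XOR dd = e1
3f XOR c5 = fa
ef XOR c6 = 29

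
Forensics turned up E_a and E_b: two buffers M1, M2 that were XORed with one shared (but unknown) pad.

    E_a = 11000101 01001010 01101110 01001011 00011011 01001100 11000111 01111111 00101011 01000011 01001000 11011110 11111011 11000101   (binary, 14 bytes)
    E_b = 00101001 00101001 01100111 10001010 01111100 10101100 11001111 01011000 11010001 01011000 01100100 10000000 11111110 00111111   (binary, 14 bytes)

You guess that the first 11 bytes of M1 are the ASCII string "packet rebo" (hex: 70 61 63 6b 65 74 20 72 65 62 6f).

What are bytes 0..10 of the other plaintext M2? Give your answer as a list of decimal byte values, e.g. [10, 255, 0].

[156, 2, 106, 170, 2, 148, 40, 85, 159, 121, 67]

First, E_a ⊕ E_b = (M1 ⊕ K) ⊕ (M2 ⊕ K) = M1 ⊕ M2, so the key drops out. Then M2 = (M1 ⊕ M2) ⊕ M1 over the first 11 bytes.
byte 0: (c5 xor 29) xor 70 = ec xor 70 = 9c
byte 1: (4a xor 29) xor 61 = 63 xor 61 = 02
byte 2: (6e xor 67) xor 63 = 09 xor 63 = 6a
byte 3: (4b xor 8a) xor 6b = c1 xor 6b = aa
byte 4: (1b xor 7c) xor 65 = 67 xor 65 = 02
byte 5: (4c xor ac) xor 74 = e0 xor 74 = 94
byte 6: (c7 xor cf) xor 20 = 08 xor 20 = 28
byte 7: (7f xor 58) xor 72 = 27 xor 72 = 55
byte 8: (2b xor d1) xor 65 = fa xor 65 = 9f
byte 9: (43 xor 58) xor 62 = 1b xor 62 = 79
byte 10: (48 xor 64) xor 6f = 2c xor 6f = 43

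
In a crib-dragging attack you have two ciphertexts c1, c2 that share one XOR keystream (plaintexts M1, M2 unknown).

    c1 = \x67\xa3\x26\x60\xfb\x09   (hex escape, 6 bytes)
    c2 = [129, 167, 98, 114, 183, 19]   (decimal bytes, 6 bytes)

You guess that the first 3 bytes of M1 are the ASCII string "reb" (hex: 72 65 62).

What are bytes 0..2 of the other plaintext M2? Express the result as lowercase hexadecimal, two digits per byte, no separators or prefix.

First, c1 ⊕ c2 = (M1 ⊕ K) ⊕ (M2 ⊕ K) = M1 ⊕ M2, so the key drops out. Then M2 = (M1 ⊕ M2) ⊕ M1 over the first 3 bytes.
byte 0: (67 xor 81) xor 72 = e6 xor 72 = 94
byte 1: (a3 xor a7) xor 65 = 04 xor 65 = 61
byte 2: (26 xor 62) xor 62 = 44 xor 62 = 26

946126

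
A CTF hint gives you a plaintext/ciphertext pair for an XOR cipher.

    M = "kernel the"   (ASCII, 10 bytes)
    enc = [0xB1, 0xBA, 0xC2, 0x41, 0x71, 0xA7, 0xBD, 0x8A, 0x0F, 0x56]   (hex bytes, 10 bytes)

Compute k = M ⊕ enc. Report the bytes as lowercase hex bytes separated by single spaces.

da df b0 2f 14 cb 9d fe 67 33

Since enc = M ⊕ k, XORing both sides with M gives k = M ⊕ enc.
6b XOR b1 = da
65 XOR ba = df
72 XOR c2 = b0
6e XOR 41 = 2f
65 XOR 71 = 14
6c XOR a7 = cb
20 XOR bd = 9d
74 XOR 8a = fe
68 XOR 0f = 67
65 XOR 56 = 33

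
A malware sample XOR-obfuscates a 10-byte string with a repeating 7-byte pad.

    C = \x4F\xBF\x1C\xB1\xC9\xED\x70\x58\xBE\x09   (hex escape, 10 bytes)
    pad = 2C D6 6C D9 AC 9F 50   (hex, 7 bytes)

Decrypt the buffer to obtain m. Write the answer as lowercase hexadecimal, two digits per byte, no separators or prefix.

The 7-byte key repeats, so the effective keystream is 2c d6 6c d9 ac 9f 50 2c d6 6c.
byte 0: 4f xor 2c = 63
byte 1: bf xor d6 = 69
byte 2: 1c xor 6c = 70
byte 3: b1 xor d9 = 68
byte 4: c9 xor ac = 65
byte 5: ed xor 9f = 72
byte 6: 70 xor 50 = 20
byte 7: 58 xor 2c = 74
byte 8: be xor d6 = 68
byte 9: 09 xor 6c = 65

63697068657220746865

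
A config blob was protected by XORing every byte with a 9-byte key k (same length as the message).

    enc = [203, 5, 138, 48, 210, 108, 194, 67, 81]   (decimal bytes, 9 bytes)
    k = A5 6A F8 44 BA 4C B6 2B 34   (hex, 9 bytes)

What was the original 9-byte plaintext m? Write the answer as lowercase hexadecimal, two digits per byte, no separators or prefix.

203 ⊕ 165 = 110
  5 ⊕ 106 = 111
138 ⊕ 248 = 114
 48 ⊕  68 = 116
210 ⊕ 186 = 104
108 ⊕  76 =  32
194 ⊕ 182 = 116
 67 ⊕  43 = 104
 81 ⊕  52 = 101

6e6f72746820746865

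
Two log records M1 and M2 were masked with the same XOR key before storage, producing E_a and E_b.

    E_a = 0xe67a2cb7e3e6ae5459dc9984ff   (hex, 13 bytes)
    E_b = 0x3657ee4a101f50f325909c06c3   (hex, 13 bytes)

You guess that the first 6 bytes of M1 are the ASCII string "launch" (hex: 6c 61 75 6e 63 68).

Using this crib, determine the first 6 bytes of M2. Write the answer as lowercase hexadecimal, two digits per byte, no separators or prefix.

bc4cb7939091

First, E_a ⊕ E_b = (M1 ⊕ K) ⊕ (M2 ⊕ K) = M1 ⊕ M2, so the key drops out. Then M2 = (M1 ⊕ M2) ⊕ M1 over the first 6 bytes.
byte 0: (e6 XOR 36) XOR 6c = d0 XOR 6c = bc
byte 1: (7a XOR 57) XOR 61 = 2d XOR 61 = 4c
byte 2: (2c XOR ee) XOR 75 = c2 XOR 75 = b7
byte 3: (b7 XOR 4a) XOR 6e = fd XOR 6e = 93
byte 4: (e3 XOR 10) XOR 63 = f3 XOR 63 = 90
byte 5: (e6 XOR 1f) XOR 68 = f9 XOR 68 = 91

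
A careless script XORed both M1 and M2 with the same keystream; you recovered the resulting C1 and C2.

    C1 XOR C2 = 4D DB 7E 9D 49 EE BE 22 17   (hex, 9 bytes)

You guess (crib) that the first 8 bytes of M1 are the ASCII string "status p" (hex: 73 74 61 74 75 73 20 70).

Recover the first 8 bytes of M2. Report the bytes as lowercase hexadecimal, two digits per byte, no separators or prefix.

Since C1 ⊕ C2 = M1 ⊕ M2, XORing with the guessed M1 bytes yields the corresponding M2 bytes: M2 = (C1 ⊕ C2) ⊕ M1.
01001101 ^ 01110011 = 00111110
11011011 ^ 01110100 = 10101111
01111110 ^ 01100001 = 00011111
10011101 ^ 01110100 = 11101001
01001001 ^ 01110101 = 00111100
11101110 ^ 01110011 = 10011101
10111110 ^ 00100000 = 10011110
00100010 ^ 01110000 = 01010010

3eaf1fe93c9d9e52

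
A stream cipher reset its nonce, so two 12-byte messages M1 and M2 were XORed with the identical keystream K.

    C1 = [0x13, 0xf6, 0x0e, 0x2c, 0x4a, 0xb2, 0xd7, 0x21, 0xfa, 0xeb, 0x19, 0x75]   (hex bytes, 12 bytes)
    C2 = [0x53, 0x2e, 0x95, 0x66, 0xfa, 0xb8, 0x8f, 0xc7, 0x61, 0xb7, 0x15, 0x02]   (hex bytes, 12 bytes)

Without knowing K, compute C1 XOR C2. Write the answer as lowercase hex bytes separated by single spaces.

C1 ⊕ C2 = (M1 ⊕ K) ⊕ (M2 ⊕ K) = M1 ⊕ M2 — the shared key cancels under XOR.
13 ⊕ 53 = 40
f6 ⊕ 2e = d8
0e ⊕ 95 = 9b
2c ⊕ 66 = 4a
4a ⊕ fa = b0
b2 ⊕ b8 = 0a
d7 ⊕ 8f = 58
21 ⊕ c7 = e6
fa ⊕ 61 = 9b
eb ⊕ b7 = 5c
19 ⊕ 15 = 0c
75 ⊕ 02 = 77

40 d8 9b 4a b0 0a 58 e6 9b 5c 0c 77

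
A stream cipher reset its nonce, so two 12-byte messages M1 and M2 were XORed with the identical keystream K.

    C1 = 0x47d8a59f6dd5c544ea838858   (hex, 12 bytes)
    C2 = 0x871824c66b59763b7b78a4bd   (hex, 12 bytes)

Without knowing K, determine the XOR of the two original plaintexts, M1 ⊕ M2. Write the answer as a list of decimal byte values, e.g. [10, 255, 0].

C1 ⊕ C2 = (M1 ⊕ K) ⊕ (M2 ⊕ K) = M1 ⊕ M2 — the shared key cancels under XOR.
01000111 ^ 10000111 = 11000000
11011000 ^ 00011000 = 11000000
10100101 ^ 00100100 = 10000001
10011111 ^ 11000110 = 01011001
01101101 ^ 01101011 = 00000110
11010101 ^ 01011001 = 10001100
11000101 ^ 01110110 = 10110011
01000100 ^ 00111011 = 01111111
11101010 ^ 01111011 = 10010001
10000011 ^ 01111000 = 11111011
10001000 ^ 10100100 = 00101100
01011000 ^ 10111101 = 11100101

[192, 192, 129, 89, 6, 140, 179, 127, 145, 251, 44, 229]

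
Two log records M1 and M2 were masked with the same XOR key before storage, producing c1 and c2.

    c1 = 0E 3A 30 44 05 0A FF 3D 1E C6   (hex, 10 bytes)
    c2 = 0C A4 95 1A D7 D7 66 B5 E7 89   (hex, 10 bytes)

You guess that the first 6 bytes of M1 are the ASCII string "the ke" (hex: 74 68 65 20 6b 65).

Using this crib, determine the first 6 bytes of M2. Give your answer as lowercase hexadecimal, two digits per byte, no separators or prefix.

76f6c07eb9b8

First, c1 ⊕ c2 = (M1 ⊕ K) ⊕ (M2 ⊕ K) = M1 ⊕ M2, so the key drops out. Then M2 = (M1 ⊕ M2) ⊕ M1 over the first 6 bytes.
byte 0: (0e ^ 0c) ^ 74 = 02 ^ 74 = 76
byte 1: (3a ^ a4) ^ 68 = 9e ^ 68 = f6
byte 2: (30 ^ 95) ^ 65 = a5 ^ 65 = c0
byte 3: (44 ^ 1a) ^ 20 = 5e ^ 20 = 7e
byte 4: (05 ^ d7) ^ 6b = d2 ^ 6b = b9
byte 5: (0a ^ d7) ^ 65 = dd ^ 65 = b8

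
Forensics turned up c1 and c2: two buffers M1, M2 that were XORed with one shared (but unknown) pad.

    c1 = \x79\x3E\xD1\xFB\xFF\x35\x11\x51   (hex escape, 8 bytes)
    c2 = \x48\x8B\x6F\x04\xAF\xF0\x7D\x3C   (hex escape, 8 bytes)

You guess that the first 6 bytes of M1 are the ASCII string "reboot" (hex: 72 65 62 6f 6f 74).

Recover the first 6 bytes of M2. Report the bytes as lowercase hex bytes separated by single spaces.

43 d0 dc 90 3f b1

First, c1 ⊕ c2 = (M1 ⊕ K) ⊕ (M2 ⊕ K) = M1 ⊕ M2, so the key drops out. Then M2 = (M1 ⊕ M2) ⊕ M1 over the first 6 bytes.
byte 0: (79 ⊕ 48) ⊕ 72 = 31 ⊕ 72 = 43
byte 1: (3e ⊕ 8b) ⊕ 65 = b5 ⊕ 65 = d0
byte 2: (d1 ⊕ 6f) ⊕ 62 = be ⊕ 62 = dc
byte 3: (fb ⊕ 04) ⊕ 6f = ff ⊕ 6f = 90
byte 4: (ff ⊕ af) ⊕ 6f = 50 ⊕ 6f = 3f
byte 5: (35 ⊕ f0) ⊕ 74 = c5 ⊕ 74 = b1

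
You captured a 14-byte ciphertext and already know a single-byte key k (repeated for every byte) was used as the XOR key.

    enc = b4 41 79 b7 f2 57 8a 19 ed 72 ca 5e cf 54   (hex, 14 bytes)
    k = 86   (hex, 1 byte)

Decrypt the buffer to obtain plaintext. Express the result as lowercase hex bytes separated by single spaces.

The 1-byte key repeats, so the effective keystream is 86 86 86 86 86 86 86 86 86 86 86 86 86 86.
byte 0: b4 xor 86 = 32
byte 1: 41 xor 86 = c7
byte 2: 79 xor 86 = ff
byte 3: b7 xor 86 = 31
byte 4: f2 xor 86 = 74
byte 5: 57 xor 86 = d1
byte 6: 8a xor 86 = 0c
byte 7: 19 xor 86 = 9f
byte 8: ed xor 86 = 6b
byte 9: 72 xor 86 = f4
byte 10: ca xor 86 = 4c
byte 11: 5e xor 86 = d8
byte 12: cf xor 86 = 49
byte 13: 54 xor 86 = d2

32 c7 ff 31 74 d1 0c 9f 6b f4 4c d8 49 d2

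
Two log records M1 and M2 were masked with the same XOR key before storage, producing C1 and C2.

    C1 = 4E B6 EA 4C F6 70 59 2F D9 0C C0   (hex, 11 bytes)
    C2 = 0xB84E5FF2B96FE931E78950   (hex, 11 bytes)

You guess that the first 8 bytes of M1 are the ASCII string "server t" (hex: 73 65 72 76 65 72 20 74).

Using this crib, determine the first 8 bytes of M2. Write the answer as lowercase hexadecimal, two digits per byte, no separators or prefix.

First, C1 ⊕ C2 = (M1 ⊕ K) ⊕ (M2 ⊕ K) = M1 ⊕ M2, so the key drops out. Then M2 = (M1 ⊕ M2) ⊕ M1 over the first 8 bytes.
byte 0: (4e ^ b8) ^ 73 = f6 ^ 73 = 85
byte 1: (b6 ^ 4e) ^ 65 = f8 ^ 65 = 9d
byte 2: (ea ^ 5f) ^ 72 = b5 ^ 72 = c7
byte 3: (4c ^ f2) ^ 76 = be ^ 76 = c8
byte 4: (f6 ^ b9) ^ 65 = 4f ^ 65 = 2a
byte 5: (70 ^ 6f) ^ 72 = 1f ^ 72 = 6d
byte 6: (59 ^ e9) ^ 20 = b0 ^ 20 = 90
byte 7: (2f ^ 31) ^ 74 = 1e ^ 74 = 6a

859dc7c82a6d906a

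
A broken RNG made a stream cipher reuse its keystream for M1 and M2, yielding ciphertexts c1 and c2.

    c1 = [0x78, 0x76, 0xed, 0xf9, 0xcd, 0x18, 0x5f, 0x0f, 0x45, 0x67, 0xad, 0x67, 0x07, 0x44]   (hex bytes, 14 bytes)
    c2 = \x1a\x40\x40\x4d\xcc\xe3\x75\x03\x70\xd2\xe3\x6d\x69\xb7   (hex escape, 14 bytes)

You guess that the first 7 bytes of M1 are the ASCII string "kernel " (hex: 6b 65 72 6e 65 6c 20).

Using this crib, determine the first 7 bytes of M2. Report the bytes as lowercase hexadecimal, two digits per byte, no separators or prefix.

0953dfda64970a

First, c1 ⊕ c2 = (M1 ⊕ K) ⊕ (M2 ⊕ K) = M1 ⊕ M2, so the key drops out. Then M2 = (M1 ⊕ M2) ⊕ M1 over the first 7 bytes.
byte 0: (78 ⊕ 1a) ⊕ 6b = 62 ⊕ 6b = 09
byte 1: (76 ⊕ 40) ⊕ 65 = 36 ⊕ 65 = 53
byte 2: (ed ⊕ 40) ⊕ 72 = ad ⊕ 72 = df
byte 3: (f9 ⊕ 4d) ⊕ 6e = b4 ⊕ 6e = da
byte 4: (cd ⊕ cc) ⊕ 65 = 01 ⊕ 65 = 64
byte 5: (18 ⊕ e3) ⊕ 6c = fb ⊕ 6c = 97
byte 6: (5f ⊕ 75) ⊕ 20 = 2a ⊕ 20 = 0a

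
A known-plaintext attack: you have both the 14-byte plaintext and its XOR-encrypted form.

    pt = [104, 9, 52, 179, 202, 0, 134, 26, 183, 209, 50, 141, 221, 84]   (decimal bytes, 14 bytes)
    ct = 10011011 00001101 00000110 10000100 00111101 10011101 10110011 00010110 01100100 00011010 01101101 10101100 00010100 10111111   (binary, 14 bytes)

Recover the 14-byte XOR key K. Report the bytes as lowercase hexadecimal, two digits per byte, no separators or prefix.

f3043237f79d350cd3cb5f21c9eb

Since ct = pt ⊕ K, XORing both sides with pt gives K = pt ⊕ ct.
68 XOR 9b = f3
09 XOR 0d = 04
34 XOR 06 = 32
b3 XOR 84 = 37
ca XOR 3d = f7
00 XOR 9d = 9d
86 XOR b3 = 35
1a XOR 16 = 0c
b7 XOR 64 = d3
d1 XOR 1a = cb
32 XOR 6d = 5f
8d XOR ac = 21
dd XOR 14 = c9
54 XOR bf = eb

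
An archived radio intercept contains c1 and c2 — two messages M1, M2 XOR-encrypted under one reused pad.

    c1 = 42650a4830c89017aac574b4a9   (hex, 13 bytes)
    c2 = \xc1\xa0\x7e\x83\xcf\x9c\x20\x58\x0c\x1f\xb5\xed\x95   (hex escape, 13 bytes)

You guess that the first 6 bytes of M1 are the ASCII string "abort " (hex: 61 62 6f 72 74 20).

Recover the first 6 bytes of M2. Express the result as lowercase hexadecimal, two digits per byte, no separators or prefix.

e2a71bb98b74

First, c1 ⊕ c2 = (M1 ⊕ K) ⊕ (M2 ⊕ K) = M1 ⊕ M2, so the key drops out. Then M2 = (M1 ⊕ M2) ⊕ M1 over the first 6 bytes.
byte 0: (42 ⊕ c1) ⊕ 61 = 83 ⊕ 61 = e2
byte 1: (65 ⊕ a0) ⊕ 62 = c5 ⊕ 62 = a7
byte 2: (0a ⊕ 7e) ⊕ 6f = 74 ⊕ 6f = 1b
byte 3: (48 ⊕ 83) ⊕ 72 = cb ⊕ 72 = b9
byte 4: (30 ⊕ cf) ⊕ 74 = ff ⊕ 74 = 8b
byte 5: (c8 ⊕ 9c) ⊕ 20 = 54 ⊕ 20 = 74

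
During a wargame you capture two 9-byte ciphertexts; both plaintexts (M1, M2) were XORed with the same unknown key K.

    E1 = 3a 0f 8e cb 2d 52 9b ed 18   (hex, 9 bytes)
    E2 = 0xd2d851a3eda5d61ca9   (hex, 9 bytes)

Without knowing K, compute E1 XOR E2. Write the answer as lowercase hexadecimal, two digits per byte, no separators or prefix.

e8d7df68c0f74df1b1

E1 ⊕ E2 = (M1 ⊕ K) ⊕ (M2 ⊕ K) = M1 ⊕ M2 — the shared key cancels under XOR.
3a ^ d2 = e8
0f ^ d8 = d7
8e ^ 51 = df
cb ^ a3 = 68
2d ^ ed = c0
52 ^ a5 = f7
9b ^ d6 = 4d
ed ^ 1c = f1
18 ^ a9 = b1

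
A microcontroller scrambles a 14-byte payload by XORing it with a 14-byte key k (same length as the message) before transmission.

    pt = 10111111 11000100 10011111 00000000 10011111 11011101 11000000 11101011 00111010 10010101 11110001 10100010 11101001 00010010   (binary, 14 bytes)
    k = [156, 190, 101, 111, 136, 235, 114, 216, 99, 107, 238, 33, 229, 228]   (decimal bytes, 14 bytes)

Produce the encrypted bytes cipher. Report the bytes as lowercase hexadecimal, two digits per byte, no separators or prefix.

237afa6f1736b23359fe1f830cf6

XOR is its own inverse, so applying the key byte-wise gives the result directly.
bf ^ 9c = 23
c4 ^ be = 7a
9f ^ 65 = fa
00 ^ 6f = 6f
9f ^ 88 = 17
dd ^ eb = 36
c0 ^ 72 = b2
eb ^ d8 = 33
3a ^ 63 = 59
95 ^ 6b = fe
f1 ^ ee = 1f
a2 ^ 21 = 83
e9 ^ e5 = 0c
12 ^ e4 = f6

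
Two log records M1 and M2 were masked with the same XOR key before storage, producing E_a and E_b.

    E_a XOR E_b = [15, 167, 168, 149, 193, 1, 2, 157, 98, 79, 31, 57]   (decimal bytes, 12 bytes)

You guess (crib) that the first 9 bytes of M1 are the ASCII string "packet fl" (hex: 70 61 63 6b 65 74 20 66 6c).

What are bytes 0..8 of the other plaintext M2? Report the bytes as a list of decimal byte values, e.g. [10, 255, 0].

[127, 198, 203, 254, 164, 117, 34, 251, 14]

Since E_a ⊕ E_b = M1 ⊕ M2, XORing with the guessed M1 bytes yields the corresponding M2 bytes: M2 = (E_a ⊕ E_b) ⊕ M1.
 15 ^ 112 = 127
167 ^  97 = 198
168 ^  99 = 203
149 ^ 107 = 254
193 ^ 101 = 164
  1 ^ 116 = 117
  2 ^  32 =  34
157 ^ 102 = 251
 98 ^ 108 =  14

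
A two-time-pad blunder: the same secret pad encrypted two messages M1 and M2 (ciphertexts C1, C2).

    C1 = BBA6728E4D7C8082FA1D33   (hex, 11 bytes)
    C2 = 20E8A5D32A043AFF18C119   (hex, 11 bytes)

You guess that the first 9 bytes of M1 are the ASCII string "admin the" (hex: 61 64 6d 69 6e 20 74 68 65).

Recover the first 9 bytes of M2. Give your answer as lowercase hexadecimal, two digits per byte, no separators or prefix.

First, C1 ⊕ C2 = (M1 ⊕ K) ⊕ (M2 ⊕ K) = M1 ⊕ M2, so the key drops out. Then M2 = (M1 ⊕ M2) ⊕ M1 over the first 9 bytes.
byte 0: (bb ⊕ 20) ⊕ 61 = 9b ⊕ 61 = fa
byte 1: (a6 ⊕ e8) ⊕ 64 = 4e ⊕ 64 = 2a
byte 2: (72 ⊕ a5) ⊕ 6d = d7 ⊕ 6d = ba
byte 3: (8e ⊕ d3) ⊕ 69 = 5d ⊕ 69 = 34
byte 4: (4d ⊕ 2a) ⊕ 6e = 67 ⊕ 6e = 09
byte 5: (7c ⊕ 04) ⊕ 20 = 78 ⊕ 20 = 58
byte 6: (80 ⊕ 3a) ⊕ 74 = ba ⊕ 74 = ce
byte 7: (82 ⊕ ff) ⊕ 68 = 7d ⊕ 68 = 15
byte 8: (fa ⊕ 18) ⊕ 65 = e2 ⊕ 65 = 87

fa2aba340958ce1587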